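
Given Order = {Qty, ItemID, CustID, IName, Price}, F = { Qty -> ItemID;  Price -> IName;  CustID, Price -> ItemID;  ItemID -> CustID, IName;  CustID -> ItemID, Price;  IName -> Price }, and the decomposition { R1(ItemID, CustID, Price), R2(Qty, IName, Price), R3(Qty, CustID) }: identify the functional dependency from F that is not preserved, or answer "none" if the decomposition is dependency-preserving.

none

Qty → ItemID: restricted closure across fragments reaches ItemID.
Price → IName lies within R2.
CustID, Price → ItemID lies within R1.
ItemID → CustID, IName: restricted closure across fragments reaches CustID, IName.
CustID → ItemID, Price lies within R1.
IName → Price lies within R2.
Every dependency is enforceable on the fragments, so the decomposition is dependency-preserving.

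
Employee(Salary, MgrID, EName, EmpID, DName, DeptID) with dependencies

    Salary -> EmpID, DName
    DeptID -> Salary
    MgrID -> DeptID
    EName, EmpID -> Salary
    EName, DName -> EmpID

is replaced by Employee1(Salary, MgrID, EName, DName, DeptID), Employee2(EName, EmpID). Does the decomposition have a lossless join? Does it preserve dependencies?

Lossless test: (EName)⁺ = {EName}, which is a superkey of neither fragment — lossy.
Dependency preservation: the restricted closure of {Salary} across the fragments never reaches {EmpID, DName}, so Salary → EmpID, DName cannot be enforced without a join — not preserved.

lossy and not dependency-preserving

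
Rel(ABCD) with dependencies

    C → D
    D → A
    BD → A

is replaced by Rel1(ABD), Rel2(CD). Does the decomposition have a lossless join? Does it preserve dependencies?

Lossless test: (D)⁺ = {AD}, which is a superkey of neither fragment — lossy.
Dependency preservation: every FD's attributes lie within a single fragment, so each can be enforced locally — preserved.

lossy but dependency-preserving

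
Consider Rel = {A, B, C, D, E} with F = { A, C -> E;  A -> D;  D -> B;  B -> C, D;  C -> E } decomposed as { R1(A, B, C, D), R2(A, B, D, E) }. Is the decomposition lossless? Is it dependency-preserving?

Lossless test: (A, B, D)⁺ = {A, B, C, D, E}, which contains all of one fragment — lossless.
Dependency preservation: the restricted closure of {C} across the fragments never reaches {E}, so C → E cannot be enforced without a join — not preserved.

lossless but not dependency-preserving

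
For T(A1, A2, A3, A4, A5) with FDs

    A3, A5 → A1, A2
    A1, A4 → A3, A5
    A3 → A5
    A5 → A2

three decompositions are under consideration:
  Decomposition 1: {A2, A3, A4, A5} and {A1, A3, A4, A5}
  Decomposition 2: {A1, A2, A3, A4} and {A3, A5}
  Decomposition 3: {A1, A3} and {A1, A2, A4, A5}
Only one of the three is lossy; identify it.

Decomposition 3

Decomposition 1: common = {A3, A4, A5}, closure = {A1, A2, A3, A4, A5} → lossless.
Decomposition 2: common = {A3}, closure = {A1, A2, A3, A5} → lossless.
Decomposition 3: common = {A1}, closure = {A1} → lossy.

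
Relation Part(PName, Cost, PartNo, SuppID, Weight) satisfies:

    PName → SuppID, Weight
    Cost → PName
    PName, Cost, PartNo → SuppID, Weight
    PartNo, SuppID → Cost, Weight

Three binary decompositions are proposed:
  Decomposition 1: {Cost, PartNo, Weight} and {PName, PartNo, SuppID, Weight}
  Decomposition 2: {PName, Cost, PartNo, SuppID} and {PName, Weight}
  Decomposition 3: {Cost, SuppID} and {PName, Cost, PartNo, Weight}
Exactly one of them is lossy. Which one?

Decomposition 1: common = {PartNo, Weight}, closure = {PartNo, Weight} → lossy.
Decomposition 2: common = {PName}, closure = {PName, SuppID, Weight} → lossless.
Decomposition 3: common = {Cost}, closure = {PName, Cost, SuppID, Weight} → lossless.

Decomposition 1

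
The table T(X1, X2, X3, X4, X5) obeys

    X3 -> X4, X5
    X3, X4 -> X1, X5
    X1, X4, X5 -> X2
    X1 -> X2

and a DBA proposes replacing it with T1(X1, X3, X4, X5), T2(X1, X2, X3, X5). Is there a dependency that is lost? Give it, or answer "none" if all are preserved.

none

X3 → X4, X5 lies within T1.
X3, X4 → X1, X5 lies within T1.
X1, X4, X5 → X2: restricted closure across fragments reaches X2.
X1 → X2 lies within T2.
Every dependency is enforceable on the fragments, so the decomposition is dependency-preserving.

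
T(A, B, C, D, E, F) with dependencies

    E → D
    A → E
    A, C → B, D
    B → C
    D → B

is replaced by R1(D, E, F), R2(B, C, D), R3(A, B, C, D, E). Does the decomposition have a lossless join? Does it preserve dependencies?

lossy but dependency-preserving

Lossless test (chase): Rows 1 and 2 agree on D; apply D→B and equate their B entries. Rows 1 and 2 agree on B; apply B→C and equate their C entries. No row becomes fully distinguished — the join is lossy.
Dependency preservation: every FD's attributes lie within a single fragment, so each can be enforced locally — preserved.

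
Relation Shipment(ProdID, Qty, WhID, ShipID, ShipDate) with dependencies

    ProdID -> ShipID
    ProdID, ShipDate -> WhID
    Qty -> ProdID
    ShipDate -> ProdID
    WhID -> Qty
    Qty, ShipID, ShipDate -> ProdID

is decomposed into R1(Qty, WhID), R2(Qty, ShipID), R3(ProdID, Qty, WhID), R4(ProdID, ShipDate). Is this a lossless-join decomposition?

Chase test. Columns are ProdID, Qty, WhID, ShipID, ShipDate; row i has aⱼ where attribute j ∈ Ri, else bᵢⱼ.
Initial tableau (one row per fragment):
  row 1: b11 a2 a3 b14 b15
  row 2: b21 a2 b23 a4 b25
  row 3: a1 a2 a3 b34 b35
  row 4: a1 b42 b43 b44 a5
Rows 3 and 4 agree on ProdID; apply ProdID→ShipID and equate their ShipID entries.
Rows 1 and 2 agree on Qty; apply Qty→ProdID and equate their ProdID entries.
Rows 1 and 3 agree on Qty; apply Qty→ProdID and equate their ProdID entries.
Rows 1 and 2 agree on ProdID; apply ProdID→ShipID and equate their ShipID entries.
Rows 1 and 3 agree on ProdID; apply ProdID→ShipID and equate their ShipID entries.
No row becomes fully distinguished — the join is lossy.

No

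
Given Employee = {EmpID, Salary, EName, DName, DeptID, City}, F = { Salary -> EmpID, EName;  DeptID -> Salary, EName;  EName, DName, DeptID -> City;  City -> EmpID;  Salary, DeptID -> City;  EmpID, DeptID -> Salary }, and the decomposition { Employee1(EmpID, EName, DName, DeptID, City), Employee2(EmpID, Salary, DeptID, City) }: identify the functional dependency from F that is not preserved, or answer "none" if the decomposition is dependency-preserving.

Salary -> EmpID, EName

Check Salary → EmpID, EName: no single fragment contains all of {EmpID, Salary, EName}, and the restricted closure of {Salary} across the fragments never reaches {EmpID, EName}.
DeptID → Salary, EName is preserved.
EName, DName, DeptID → City is preserved.
City → EmpID is preserved.
Salary, DeptID → City is preserved.
EmpID, DeptID → Salary is preserved.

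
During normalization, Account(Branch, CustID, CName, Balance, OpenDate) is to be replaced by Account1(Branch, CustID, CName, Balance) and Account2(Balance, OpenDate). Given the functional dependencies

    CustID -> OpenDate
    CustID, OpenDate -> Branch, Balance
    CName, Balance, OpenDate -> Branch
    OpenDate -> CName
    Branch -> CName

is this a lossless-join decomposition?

Common attributes: Account1 ∩ Account2 = {Balance}.
No dependency enlarges {Balance}, so (Balance)⁺ = {Balance}.
The closure contains neither all of Account1 = {Branch, CustID, CName, Balance} nor all of Account2 = {Balance, OpenDate}, so the common attributes are not a superkey of either fragment. The join is lossy.

No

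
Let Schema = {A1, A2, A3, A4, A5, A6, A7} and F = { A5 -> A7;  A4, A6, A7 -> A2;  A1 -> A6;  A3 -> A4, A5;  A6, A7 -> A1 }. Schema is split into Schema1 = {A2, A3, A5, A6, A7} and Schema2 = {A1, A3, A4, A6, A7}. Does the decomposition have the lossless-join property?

Yes

Common attributes: Schema1 ∩ Schema2 = {A3, A6, A7}.
Closure of {A3, A6, A7}: A3 → A4, A5 applies, adding A4, A5; A6, A7 → A1 applies, adding A1; A4, A6, A7 → A2 applies, adding A2. So (A3, A6, A7)⁺ = {A1, A2, A3, A4, A5, A6, A7}.
This closure contains every attribute of Schema1, so Schema1 ∩ Schema2 → Schema1. The join is lossless.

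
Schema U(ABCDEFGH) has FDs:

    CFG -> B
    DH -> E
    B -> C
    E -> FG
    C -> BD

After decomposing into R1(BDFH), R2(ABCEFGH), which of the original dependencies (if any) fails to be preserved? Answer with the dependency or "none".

DH -> E

Check DH → E: no single fragment contains all of {DEH}, and the restricted closure of {DH} across the fragments never reaches {E}.
CFG → B is preserved.
B → C is preserved.
E → FG is preserved.
C → BD is preserved.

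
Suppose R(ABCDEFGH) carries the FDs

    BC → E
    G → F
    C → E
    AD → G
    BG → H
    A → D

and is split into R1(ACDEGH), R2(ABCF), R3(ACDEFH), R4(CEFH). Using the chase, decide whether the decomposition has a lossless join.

Chase test. Columns are ABCDEFGH; row i has aⱼ where attribute j ∈ Ri, else bᵢⱼ.
Initial tableau (one row per fragment):
  row 1: a1 b12 a3 a4 a5 b16 a7 a8
  row 2: a1 a2 a3 b24 b25 a6 b27 b28
  row 3: a1 b32 a3 a4 a5 a6 b37 a8
  row 4: b41 b42 a3 b44 a5 a6 b47 a8
Rows 1 and 2 agree on C; apply C→E and equate their E entries.
Rows 1 and 3 agree on AD; apply AD→G and equate their G entries.
Rows 1 and 2 agree on A; apply A→D and equate their D entries.
Rows 1 and 3 agree on G; apply G→F and equate their F entries.
Rows 1 and 2 agree on AD; apply AD→G and equate their G entries.
No row becomes fully distinguished — the join is lossy.

No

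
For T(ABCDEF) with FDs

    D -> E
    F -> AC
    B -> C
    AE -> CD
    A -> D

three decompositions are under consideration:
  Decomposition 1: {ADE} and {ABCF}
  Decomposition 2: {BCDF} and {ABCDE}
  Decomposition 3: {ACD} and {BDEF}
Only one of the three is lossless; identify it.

Decomposition 1: common = {A}, closure = {ACDE} → lossless.
Decomposition 2: common = {BCD}, closure = {BCDE} → lossy.
Decomposition 3: common = {D}, closure = {DE} → lossy.

Decomposition 1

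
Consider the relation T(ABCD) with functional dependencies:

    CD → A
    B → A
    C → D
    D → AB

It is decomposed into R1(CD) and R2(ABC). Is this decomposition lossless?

Yes

Common attributes: R1 ∩ R2 = {C}.
Closure of {C}: C → D applies, adding D; D → AB applies, adding AB. So (C)⁺ = {ABCD}.
This closure contains every attribute of R1, so R1 ∩ R2 → R1. The join is lossless.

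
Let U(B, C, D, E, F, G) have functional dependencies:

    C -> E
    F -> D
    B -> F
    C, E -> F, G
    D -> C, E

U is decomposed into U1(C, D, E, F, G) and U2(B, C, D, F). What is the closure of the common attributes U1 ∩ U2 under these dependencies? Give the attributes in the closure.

C, D, E, F, G

U1 ∩ U2 = {C, D, F}.
C → E applies, adding E
C, E → F, G applies, adding G
Closure: {C, D, E, F, G}.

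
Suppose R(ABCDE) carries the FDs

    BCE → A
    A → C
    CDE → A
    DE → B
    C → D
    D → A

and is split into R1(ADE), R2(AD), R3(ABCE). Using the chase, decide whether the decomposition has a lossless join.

Chase test. Columns are ABCDE; row i has aⱼ where attribute j ∈ Ri, else bᵢⱼ.
Initial tableau (one row per fragment):
  row 1: a1 b12 b13 a4 a5
  row 2: a1 b22 b23 a4 b25
  row 3: a1 a2 a3 b34 a5
Rows 1 and 2 agree on A; apply A→C and equate their C entries.
Rows 1 and 3 agree on A; apply A→C and equate their C entries.
Rows 1 and 3 agree on C; apply C→D and equate their D entries.
Rows 1 and 3 agree on DE; apply DE→B and equate their B entries.
Row 1 is now all distinguished symbols — the join is lossless.

Yes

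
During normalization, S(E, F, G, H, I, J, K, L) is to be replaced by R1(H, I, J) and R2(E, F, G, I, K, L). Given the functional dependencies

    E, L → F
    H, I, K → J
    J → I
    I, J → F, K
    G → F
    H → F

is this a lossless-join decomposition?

Common attributes: R1 ∩ R2 = {I}.
No dependency enlarges {I}, so (I)⁺ = {I}.
The closure contains neither all of R1 = {H, I, J} nor all of R2 = {E, F, G, I, K, L}, so the common attributes are not a superkey of either fragment. The join is lossy.

No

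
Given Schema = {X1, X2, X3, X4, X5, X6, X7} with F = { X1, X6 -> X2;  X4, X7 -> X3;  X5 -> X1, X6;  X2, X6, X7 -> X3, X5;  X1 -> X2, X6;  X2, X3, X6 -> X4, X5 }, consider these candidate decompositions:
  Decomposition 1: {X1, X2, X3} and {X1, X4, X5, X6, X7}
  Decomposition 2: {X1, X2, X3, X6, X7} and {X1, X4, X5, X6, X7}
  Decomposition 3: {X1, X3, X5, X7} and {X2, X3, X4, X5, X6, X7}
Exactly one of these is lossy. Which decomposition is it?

Decomposition 1: common = {X1}, closure = {X1, X2, X6} → lossy.
Decomposition 2: common = {X1, X6, X7}, closure = {X1, X2, X3, X4, X5, X6, X7} → lossless.
Decomposition 3: common = {X3, X5, X7}, closure = {X1, X2, X3, X4, X5, X6, X7} → lossless.

Decomposition 1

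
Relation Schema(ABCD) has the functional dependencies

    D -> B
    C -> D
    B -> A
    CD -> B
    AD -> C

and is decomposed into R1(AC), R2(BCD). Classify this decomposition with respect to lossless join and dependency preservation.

lossless but not dependency-preserving

Lossless test: (C)⁺ = {ABCD}, which contains all of one fragment — lossless.
Dependency preservation: the restricted closure of {B} across the fragments never reaches {A}, so B → A cannot be enforced without a join — not preserved.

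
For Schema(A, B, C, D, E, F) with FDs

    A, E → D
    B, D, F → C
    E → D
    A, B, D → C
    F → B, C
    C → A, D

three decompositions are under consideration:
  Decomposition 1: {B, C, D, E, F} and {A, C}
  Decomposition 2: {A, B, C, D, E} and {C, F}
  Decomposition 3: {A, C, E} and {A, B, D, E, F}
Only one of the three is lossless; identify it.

Decomposition 1

Decomposition 1: common = {C}, closure = {A, C, D} → lossless.
Decomposition 2: common = {C}, closure = {A, C, D} → lossy.
Decomposition 3: common = {A, E}, closure = {A, D, E} → lossy.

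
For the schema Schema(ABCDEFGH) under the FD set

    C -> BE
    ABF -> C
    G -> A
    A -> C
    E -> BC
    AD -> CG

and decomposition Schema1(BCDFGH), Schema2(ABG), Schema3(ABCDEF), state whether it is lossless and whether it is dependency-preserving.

Lossless test (chase): Rows 1 and 3 agree on C; apply C→BE and equate their BE entries. Rows 1 and 2 agree on G; apply G→A and equate their A entries. Rows 1 and 2 agree on A; apply A→C and equate their C entries. Rows 1 and 3 agree on AD; apply AD→CG and equate their CG entries. Rows 1 and 2 agree on C; apply C→BE and equate their BE entries. Row 1 is now all distinguished symbols — the join is lossless.
Dependency preservation: the restricted closure of {AD} across the fragments never reaches {CG}, so AD → CG cannot be enforced without a join — not preserved.

lossless but not dependency-preserving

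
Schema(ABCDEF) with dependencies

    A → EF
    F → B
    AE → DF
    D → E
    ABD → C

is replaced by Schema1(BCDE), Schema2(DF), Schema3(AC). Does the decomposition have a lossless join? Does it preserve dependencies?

Lossless test (chase): Rows 1 and 2 agree on D; apply D→E and equate their E entries. No row becomes fully distinguished — the join is lossy.
Dependency preservation: the restricted closure of {A} across the fragments never reaches {EF}, so A → EF cannot be enforced without a join — not preserved.

lossy and not dependency-preserving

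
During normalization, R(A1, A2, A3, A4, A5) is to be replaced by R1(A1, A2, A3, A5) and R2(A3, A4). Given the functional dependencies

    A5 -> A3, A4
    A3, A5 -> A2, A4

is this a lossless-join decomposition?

Common attributes: R1 ∩ R2 = {A3}.
No dependency enlarges {A3}, so (A3)⁺ = {A3}.
The closure contains neither all of R1 = {A1, A2, A3, A5} nor all of R2 = {A3, A4}, so the common attributes are not a superkey of either fragment. The join is lossy.

No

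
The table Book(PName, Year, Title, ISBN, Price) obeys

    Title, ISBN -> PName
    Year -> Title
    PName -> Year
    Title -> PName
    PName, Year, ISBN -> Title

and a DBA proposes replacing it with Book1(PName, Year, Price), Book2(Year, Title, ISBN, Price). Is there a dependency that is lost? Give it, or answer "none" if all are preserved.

none

Title, ISBN → PName: restricted closure across fragments reaches PName.
Year → Title lies within Book2.
PName → Year lies within Book1.
Title → PName: restricted closure across fragments reaches PName.
PName, Year, ISBN → Title: restricted closure across fragments reaches Title.
Every dependency is enforceable on the fragments, so the decomposition is dependency-preserving.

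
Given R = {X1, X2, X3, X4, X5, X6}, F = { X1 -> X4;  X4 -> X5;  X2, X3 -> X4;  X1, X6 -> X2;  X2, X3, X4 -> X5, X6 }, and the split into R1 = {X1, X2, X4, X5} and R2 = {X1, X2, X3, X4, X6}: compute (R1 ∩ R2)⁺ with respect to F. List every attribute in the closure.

R1 ∩ R2 = {X1, X2, X4}.
X4 → X5 applies, adding X5
Closure: {X1, X2, X4, X5}.

X1, X2, X4, X5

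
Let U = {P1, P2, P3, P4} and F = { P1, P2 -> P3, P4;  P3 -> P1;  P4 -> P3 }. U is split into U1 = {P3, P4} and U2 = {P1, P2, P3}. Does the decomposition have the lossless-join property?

Common attributes: U1 ∩ U2 = {P3}.
Closure of {P3}: P3 → P1 applies, adding P1. So (P3)⁺ = {P1, P3}.
The closure contains neither all of U1 = {P3, P4} nor all of U2 = {P1, P2, P3}, so the common attributes are not a superkey of either fragment. The join is lossy.

No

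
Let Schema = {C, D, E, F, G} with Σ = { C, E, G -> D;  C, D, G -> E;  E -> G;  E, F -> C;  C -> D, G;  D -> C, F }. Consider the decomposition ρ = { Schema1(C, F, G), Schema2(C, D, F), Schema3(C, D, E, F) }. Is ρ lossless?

Chase test. Columns are C, D, E, F, G; row i has aⱼ where attribute j ∈ Schemai, else bᵢⱼ.
Initial tableau (one row per fragment):
  row 1: a1 b12 b13 a4 a5
  row 2: a1 a2 b23 a4 b25
  row 3: a1 a2 a3 a4 b35
Rows 1 and 2 agree on C; apply C→D, G and equate their D, G entries.
Rows 1 and 3 agree on C; apply C→D, G and equate their D, G entries.
Rows 1 and 2 agree on C, D, G; apply C, D, G→E and equate their E entries.
Rows 1 and 3 agree on C, D, G; apply C, D, G→E and equate their E entries.
Row 1 is now all distinguished symbols — the join is lossless.

Yes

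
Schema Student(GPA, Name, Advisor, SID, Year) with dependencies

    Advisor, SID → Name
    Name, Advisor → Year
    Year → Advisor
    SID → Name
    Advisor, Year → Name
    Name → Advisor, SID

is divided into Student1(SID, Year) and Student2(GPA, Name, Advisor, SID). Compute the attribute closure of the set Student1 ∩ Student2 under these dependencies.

Student1 ∩ Student2 = {SID}.
SID → Name applies, adding Name
Name → Advisor, SID applies, adding Advisor
Name, Advisor → Year applies, adding Year
Closure: {Name, Advisor, SID, Year}.

Name, Advisor, SID, Year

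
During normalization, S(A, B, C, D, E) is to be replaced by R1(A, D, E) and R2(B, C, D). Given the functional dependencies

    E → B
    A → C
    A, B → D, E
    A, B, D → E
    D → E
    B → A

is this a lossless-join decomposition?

Common attributes: R1 ∩ R2 = {D}.
Closure of {D}: D → E applies, adding E; E → B applies, adding B; B → A applies, adding A; A → C applies, adding C. So (D)⁺ = {A, B, C, D, E}.
This closure contains every attribute of R1, so R1 ∩ R2 → R1. The join is lossless.

Yes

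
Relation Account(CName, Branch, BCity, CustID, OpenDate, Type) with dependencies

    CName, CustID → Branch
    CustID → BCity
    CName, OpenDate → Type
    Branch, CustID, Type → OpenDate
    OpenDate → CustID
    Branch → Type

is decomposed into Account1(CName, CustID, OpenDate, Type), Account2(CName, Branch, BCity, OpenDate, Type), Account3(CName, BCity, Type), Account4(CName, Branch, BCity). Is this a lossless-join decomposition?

Chase test. Columns are CName, Branch, BCity, CustID, OpenDate, Type; row i has aⱼ where attribute j ∈ Accounti, else bᵢⱼ.
Initial tableau (one row per fragment):
  row 1: a1 b12 b13 a4 a5 a6
  row 2: a1 a2 a3 b24 a5 a6
  row 3: a1 b32 a3 b34 b35 a6
  row 4: a1 a2 a3 b44 b45 b46
Rows 1 and 2 agree on OpenDate; apply OpenDate→CustID and equate their CustID entries.
Rows 2 and 4 agree on Branch; apply Branch→Type and equate their Type entries.
Rows 1 and 2 agree on CName, CustID; apply CName, CustID→Branch and equate their Branch entries.
Rows 1 and 2 agree on CustID; apply CustID→BCity and equate their BCity entries.
Row 1 is now all distinguished symbols — the join is lossless.

Yes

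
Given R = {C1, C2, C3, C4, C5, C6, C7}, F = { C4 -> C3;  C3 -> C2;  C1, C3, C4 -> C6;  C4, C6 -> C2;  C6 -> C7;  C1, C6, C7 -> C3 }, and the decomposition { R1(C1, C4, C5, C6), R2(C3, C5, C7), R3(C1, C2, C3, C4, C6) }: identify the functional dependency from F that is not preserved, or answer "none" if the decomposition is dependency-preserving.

Check C6 → C7: no single fragment contains all of {C6, C7}, and the restricted closure of {C6} across the fragments never reaches {C7}.
C4 → C3 is preserved.
C3 → C2 is preserved.
C1, C3, C4 → C6 is preserved.
C4, C6 → C2 is preserved.
C1, C6, C7 → C3 is preserved.

C6 -> C7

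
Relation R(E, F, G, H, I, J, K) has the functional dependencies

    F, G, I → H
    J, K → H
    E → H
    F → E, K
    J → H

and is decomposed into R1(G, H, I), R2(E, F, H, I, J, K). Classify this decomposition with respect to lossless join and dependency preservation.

Lossless test: (H, I)⁺ = {H, I}, which is a superkey of neither fragment — lossy.
Dependency preservation: F, G, I → H is not contained in any single fragment, but the restricted closure of its left-hand side across the fragments still reaches the right-hand side; the remaining FDs each lie inside some fragment. All dependencies are preserved.

lossy but dependency-preserving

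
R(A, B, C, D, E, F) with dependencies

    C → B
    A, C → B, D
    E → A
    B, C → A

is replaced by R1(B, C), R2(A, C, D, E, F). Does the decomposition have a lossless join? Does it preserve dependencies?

lossless and dependency-preserving

Lossless test: (C)⁺ = {A, B, C, D}, which contains all of one fragment — lossless.
Dependency preservation: A, C → B, D; B, C → A are not contained in any single fragment, but the restricted closure of each left-hand side across the fragments still reaches the right-hand side; the remaining FDs each lie inside some fragment. All dependencies are preserved.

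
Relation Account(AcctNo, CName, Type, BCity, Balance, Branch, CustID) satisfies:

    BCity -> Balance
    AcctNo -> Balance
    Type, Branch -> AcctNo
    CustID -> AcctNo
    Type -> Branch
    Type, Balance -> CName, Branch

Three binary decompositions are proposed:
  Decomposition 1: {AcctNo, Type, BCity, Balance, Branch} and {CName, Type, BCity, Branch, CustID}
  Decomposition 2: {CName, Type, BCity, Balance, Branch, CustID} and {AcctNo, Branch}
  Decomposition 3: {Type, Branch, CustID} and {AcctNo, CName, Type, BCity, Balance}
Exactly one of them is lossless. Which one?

Decomposition 1

Decomposition 1: common = {Type, BCity, Branch}, closure = {AcctNo, CName, Type, BCity, Balance, Branch} → lossless.
Decomposition 2: common = {Branch}, closure = {Branch} → lossy.
Decomposition 3: common = {Type}, closure = {AcctNo, CName, Type, Balance, Branch} → lossy.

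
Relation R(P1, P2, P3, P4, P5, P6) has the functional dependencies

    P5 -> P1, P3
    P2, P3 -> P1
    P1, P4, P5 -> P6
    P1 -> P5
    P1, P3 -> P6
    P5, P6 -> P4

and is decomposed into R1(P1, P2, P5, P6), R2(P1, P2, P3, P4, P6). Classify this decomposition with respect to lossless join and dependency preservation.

Lossless test: (P1, P2, P6)⁺ = {P1, P2, P3, P4, P5, P6}, which contains all of one fragment — lossless.
Dependency preservation: P5 → P1, P3; P1, P4, P5 → P6; P5, P6 → P4 are not contained in any single fragment, but the restricted closure of each left-hand side across the fragments still reaches the right-hand side; the remaining FDs each lie inside some fragment. All dependencies are preserved.

lossless and dependency-preserving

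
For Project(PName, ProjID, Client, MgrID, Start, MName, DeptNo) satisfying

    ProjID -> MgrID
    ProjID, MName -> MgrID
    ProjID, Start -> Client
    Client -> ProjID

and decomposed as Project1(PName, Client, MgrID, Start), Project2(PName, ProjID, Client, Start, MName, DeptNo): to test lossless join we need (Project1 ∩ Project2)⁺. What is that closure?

PName, ProjID, Client, MgrID, Start

Project1 ∩ Project2 = {PName, Client, Start}.
Client → ProjID applies, adding ProjID
ProjID → MgrID applies, adding MgrID
Closure: {PName, ProjID, Client, MgrID, Start}.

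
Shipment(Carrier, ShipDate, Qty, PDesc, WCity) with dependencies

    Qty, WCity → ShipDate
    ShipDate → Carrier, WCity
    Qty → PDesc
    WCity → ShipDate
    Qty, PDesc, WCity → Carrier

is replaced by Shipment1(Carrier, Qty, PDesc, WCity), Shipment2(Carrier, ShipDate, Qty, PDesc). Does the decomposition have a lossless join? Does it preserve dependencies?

lossy and not dependency-preserving

Lossless test: (Carrier, Qty, PDesc)⁺ = {Carrier, Qty, PDesc}, which is a superkey of neither fragment — lossy.
Dependency preservation: the restricted closure of {Qty, WCity} across the fragments never reaches {ShipDate}, so Qty, WCity → ShipDate cannot be enforced without a join — not preserved.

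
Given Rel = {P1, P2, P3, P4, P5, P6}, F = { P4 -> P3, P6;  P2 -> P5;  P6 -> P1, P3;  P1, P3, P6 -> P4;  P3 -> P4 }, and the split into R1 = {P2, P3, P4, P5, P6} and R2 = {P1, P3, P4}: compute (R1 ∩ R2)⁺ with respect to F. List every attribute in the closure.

R1 ∩ R2 = {P3, P4}.
P4 → P3, P6 applies, adding P6
P6 → P1, P3 applies, adding P1
Closure: {P1, P3, P4, P6}.

P1, P3, P4, P6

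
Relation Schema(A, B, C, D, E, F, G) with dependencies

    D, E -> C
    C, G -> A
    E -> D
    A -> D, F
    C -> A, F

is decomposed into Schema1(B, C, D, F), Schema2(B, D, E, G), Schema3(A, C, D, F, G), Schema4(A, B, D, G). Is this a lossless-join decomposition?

Chase test. Columns are A, B, C, D, E, F, G; row i has aⱼ where attribute j ∈ Schemai, else bᵢⱼ.
Initial tableau (one row per fragment):
  row 1: b11 a2 a3 a4 b15 a6 b17
  row 2: b21 a2 b23 a4 a5 b26 a7
  row 3: a1 b32 a3 a4 b35 a6 a7
  row 4: a1 a2 b43 a4 b45 b46 a7
Rows 3 and 4 agree on A; apply A→D, F and equate their D, F entries.
Rows 1 and 3 agree on C; apply C→A, F and equate their A, F entries.
No row becomes fully distinguished — the join is lossy.

No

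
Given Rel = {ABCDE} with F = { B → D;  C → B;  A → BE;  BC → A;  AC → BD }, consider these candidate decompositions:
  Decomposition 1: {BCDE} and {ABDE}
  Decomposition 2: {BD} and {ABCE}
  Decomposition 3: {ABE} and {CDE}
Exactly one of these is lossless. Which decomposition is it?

Decomposition 2

Decomposition 1: common = {BDE}, closure = {BDE} → lossy.
Decomposition 2: common = {B}, closure = {BD} → lossless.
Decomposition 3: common = {E}, closure = {E} → lossy.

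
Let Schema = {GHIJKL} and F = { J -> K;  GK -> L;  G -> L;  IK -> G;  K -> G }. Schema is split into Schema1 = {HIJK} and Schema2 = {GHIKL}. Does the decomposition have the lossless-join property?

Yes

Common attributes: Schema1 ∩ Schema2 = {HIK}.
Closure of {HIK}: IK → G applies, adding G; GK → L applies, adding L. So (HIK)⁺ = {GHIKL}.
This closure contains every attribute of Schema2, so Schema1 ∩ Schema2 → Schema2. The join is lossless.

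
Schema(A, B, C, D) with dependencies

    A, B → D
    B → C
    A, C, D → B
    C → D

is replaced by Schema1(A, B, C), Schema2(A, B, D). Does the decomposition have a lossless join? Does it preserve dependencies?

Lossless test: (A, B)⁺ = {A, B, C, D}, which contains all of one fragment — lossless.
Dependency preservation: the restricted closure of {C} across the fragments never reaches {D}, so C → D cannot be enforced without a join — not preserved.

lossless but not dependency-preserving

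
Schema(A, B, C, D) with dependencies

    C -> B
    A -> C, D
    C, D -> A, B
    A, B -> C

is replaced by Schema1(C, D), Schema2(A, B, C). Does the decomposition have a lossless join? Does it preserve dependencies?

Lossless test: (C)⁺ = {B, C}, which is a superkey of neither fragment — lossy.
Dependency preservation: the restricted closure of {A} across the fragments never reaches {C, D}, so A → C, D cannot be enforced without a join — not preserved.

lossy and not dependency-preserving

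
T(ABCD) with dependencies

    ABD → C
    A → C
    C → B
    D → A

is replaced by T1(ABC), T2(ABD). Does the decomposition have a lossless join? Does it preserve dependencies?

lossless and dependency-preserving

Lossless test: (AB)⁺ = {ABC}, which contains all of one fragment — lossless.
Dependency preservation: ABD → C is not contained in any single fragment, but the restricted closure of its left-hand side across the fragments still reaches the right-hand side; the remaining FDs each lie inside some fragment. All dependencies are preserved.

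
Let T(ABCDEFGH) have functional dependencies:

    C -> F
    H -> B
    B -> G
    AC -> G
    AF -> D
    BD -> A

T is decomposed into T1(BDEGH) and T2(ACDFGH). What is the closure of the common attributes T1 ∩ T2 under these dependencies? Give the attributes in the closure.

T1 ∩ T2 = {DGH}.
H → B applies, adding B
BD → A applies, adding A
Closure: {ABDGH}.

ABDGH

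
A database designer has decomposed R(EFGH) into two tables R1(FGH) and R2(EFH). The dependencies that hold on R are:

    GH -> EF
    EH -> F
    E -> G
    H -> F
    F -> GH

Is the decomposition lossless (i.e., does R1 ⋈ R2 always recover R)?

Common attributes: R1 ∩ R2 = {FH}.
Closure of {FH}: F → GH applies, adding G; GH → EF applies, adding E. So (FH)⁺ = {EFGH}.
This closure contains every attribute of R1, so R1 ∩ R2 → R1. The join is lossless.

Yes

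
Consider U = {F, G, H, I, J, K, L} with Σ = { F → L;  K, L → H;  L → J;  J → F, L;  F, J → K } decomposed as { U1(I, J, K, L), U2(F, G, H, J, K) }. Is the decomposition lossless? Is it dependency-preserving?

lossy but dependency-preserving

Lossless test: (J, K)⁺ = {F, H, J, K, L}, which is a superkey of neither fragment — lossy.
Dependency preservation: F → L; K, L → H; J → F, L are not contained in any single fragment, but the restricted closure of each left-hand side across the fragments still reaches the right-hand side; the remaining FDs each lie inside some fragment. All dependencies are preserved.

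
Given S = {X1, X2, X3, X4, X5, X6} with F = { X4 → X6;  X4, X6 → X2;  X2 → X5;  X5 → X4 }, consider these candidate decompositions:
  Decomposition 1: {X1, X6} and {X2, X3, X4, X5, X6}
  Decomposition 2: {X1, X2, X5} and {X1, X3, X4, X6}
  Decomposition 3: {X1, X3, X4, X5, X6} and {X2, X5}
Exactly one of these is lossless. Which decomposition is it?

Decomposition 1: common = {X6}, closure = {X6} → lossy.
Decomposition 2: common = {X1}, closure = {X1} → lossy.
Decomposition 3: common = {X5}, closure = {X2, X4, X5, X6} → lossless.

Decomposition 3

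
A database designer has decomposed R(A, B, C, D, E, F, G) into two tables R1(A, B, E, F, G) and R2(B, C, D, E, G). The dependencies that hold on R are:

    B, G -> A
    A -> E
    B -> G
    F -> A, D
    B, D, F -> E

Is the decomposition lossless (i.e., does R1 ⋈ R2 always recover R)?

Common attributes: R1 ∩ R2 = {B, E, G}.
Closure of {B, E, G}: B, G → A applies, adding A. So (B, E, G)⁺ = {A, B, E, G}.
The closure contains neither all of R1 = {A, B, E, F, G} nor all of R2 = {B, C, D, E, G}, so the common attributes are not a superkey of either fragment. The join is lossy.

No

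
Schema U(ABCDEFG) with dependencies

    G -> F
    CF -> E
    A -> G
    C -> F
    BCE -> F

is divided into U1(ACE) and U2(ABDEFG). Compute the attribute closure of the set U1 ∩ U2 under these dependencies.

AEFG

U1 ∩ U2 = {AE}.
A → G applies, adding G
G → F applies, adding F
Closure: {AEFG}.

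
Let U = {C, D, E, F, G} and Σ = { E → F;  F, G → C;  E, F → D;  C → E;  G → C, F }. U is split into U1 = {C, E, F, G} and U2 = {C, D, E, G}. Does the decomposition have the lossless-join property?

Yes

Common attributes: U1 ∩ U2 = {C, E, G}.
Closure of {C, E, G}: E → F applies, adding F; E, F → D applies, adding D. So (C, E, G)⁺ = {C, D, E, F, G}.
This closure contains every attribute of U1, so U1 ∩ U2 → U1. The join is lossless.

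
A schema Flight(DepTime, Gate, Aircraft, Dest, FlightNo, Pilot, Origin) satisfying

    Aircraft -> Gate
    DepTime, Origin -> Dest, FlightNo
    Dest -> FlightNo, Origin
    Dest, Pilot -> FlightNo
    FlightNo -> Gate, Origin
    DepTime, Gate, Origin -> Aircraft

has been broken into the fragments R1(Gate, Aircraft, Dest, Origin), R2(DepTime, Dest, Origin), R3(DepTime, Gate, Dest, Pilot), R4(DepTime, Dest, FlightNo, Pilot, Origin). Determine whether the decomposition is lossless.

No

Chase test. Columns are DepTime, Gate, Aircraft, Dest, FlightNo, Pilot, Origin; row i has aⱼ where attribute j ∈ Ri, else bᵢⱼ.
Initial tableau (one row per fragment):
  row 1: b11 a2 a3 a4 b15 b16 a7
  row 2: a1 b22 b23 a4 b25 b26 a7
  row 3: a1 a2 b33 a4 b35 a6 b37
  row 4: a1 b42 b43 a4 a5 a6 a7
Rows 2 and 4 agree on DepTime, Origin; apply DepTime, Origin→Dest, FlightNo and equate their Dest, FlightNo entries.
Rows 1 and 2 agree on Dest; apply Dest→FlightNo, Origin and equate their FlightNo, Origin entries.
Rows 1 and 3 agree on Dest; apply Dest→FlightNo, Origin and equate their FlightNo, Origin entries.
Rows 1 and 2 agree on FlightNo; apply FlightNo→Gate, Origin and equate their Gate, Origin entries.
Rows 1 and 4 agree on FlightNo; apply FlightNo→Gate, Origin and equate their Gate, Origin entries.
Rows 2 and 3 agree on DepTime, Gate, Origin; apply DepTime, Gate, Origin→Aircraft and equate their Aircraft entries.
Rows 2 and 4 agree on DepTime, Gate, Origin; apply DepTime, Gate, Origin→Aircraft and equate their Aircraft entries.
No row becomes fully distinguished — the join is lossy.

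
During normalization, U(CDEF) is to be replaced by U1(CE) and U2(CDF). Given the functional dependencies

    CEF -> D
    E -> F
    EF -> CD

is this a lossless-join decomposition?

No

Common attributes: U1 ∩ U2 = {C}.
No dependency enlarges {C}, so (C)⁺ = {C}.
The closure contains neither all of U1 = {CE} nor all of U2 = {CDF}, so the common attributes are not a superkey of either fragment. The join is lossy.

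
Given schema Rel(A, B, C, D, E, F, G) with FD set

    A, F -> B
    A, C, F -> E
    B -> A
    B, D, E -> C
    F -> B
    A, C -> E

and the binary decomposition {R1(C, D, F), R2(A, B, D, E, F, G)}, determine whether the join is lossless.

Common attributes: R1 ∩ R2 = {D, F}.
Closure of {D, F}: F → B applies, adding B; B → A applies, adding A. So (D, F)⁺ = {A, B, D, F}.
The closure contains neither all of R1 = {C, D, F} nor all of R2 = {A, B, D, E, F, G}, so the common attributes are not a superkey of either fragment. The join is lossy.

No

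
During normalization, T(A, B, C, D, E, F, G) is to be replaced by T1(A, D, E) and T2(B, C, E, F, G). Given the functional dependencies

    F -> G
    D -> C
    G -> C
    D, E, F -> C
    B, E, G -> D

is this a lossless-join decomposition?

No

Common attributes: T1 ∩ T2 = {E}.
No dependency enlarges {E}, so (E)⁺ = {E}.
The closure contains neither all of T1 = {A, D, E} nor all of T2 = {B, C, E, F, G}, so the common attributes are not a superkey of either fragment. The join is lossy.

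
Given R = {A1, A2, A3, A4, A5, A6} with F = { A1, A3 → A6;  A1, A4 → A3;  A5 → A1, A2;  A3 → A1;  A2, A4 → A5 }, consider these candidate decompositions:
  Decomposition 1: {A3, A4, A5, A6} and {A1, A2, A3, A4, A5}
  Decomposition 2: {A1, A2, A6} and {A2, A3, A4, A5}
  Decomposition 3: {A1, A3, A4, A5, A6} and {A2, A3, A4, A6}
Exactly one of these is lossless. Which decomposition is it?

Decomposition 1: common = {A3, A4, A5}, closure = {A1, A2, A3, A4, A5, A6} → lossless.
Decomposition 2: common = {A2}, closure = {A2} → lossy.
Decomposition 3: common = {A3, A4, A6}, closure = {A1, A3, A4, A6} → lossy.

Decomposition 1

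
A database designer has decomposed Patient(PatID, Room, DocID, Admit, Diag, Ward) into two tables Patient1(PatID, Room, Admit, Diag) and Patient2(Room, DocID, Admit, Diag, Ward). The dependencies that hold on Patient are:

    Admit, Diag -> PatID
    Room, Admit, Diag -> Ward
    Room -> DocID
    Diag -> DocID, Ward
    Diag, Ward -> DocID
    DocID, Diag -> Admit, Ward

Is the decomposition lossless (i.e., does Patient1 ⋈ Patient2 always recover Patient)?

Yes

Common attributes: Patient1 ∩ Patient2 = {Room, Admit, Diag}.
Closure of {Room, Admit, Diag}: Admit, Diag → PatID applies, adding PatID; Room, Admit, Diag → Ward applies, adding Ward; Room → DocID applies, adding DocID. So (Room, Admit, Diag)⁺ = {PatID, Room, DocID, Admit, Diag, Ward}.
This closure contains every attribute of Patient1, so Patient1 ∩ Patient2 → Patient1. The join is lossless.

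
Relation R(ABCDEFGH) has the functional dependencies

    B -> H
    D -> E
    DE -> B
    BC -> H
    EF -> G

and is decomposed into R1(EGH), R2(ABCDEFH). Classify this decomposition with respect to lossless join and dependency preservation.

Lossless test: (EH)⁺ = {EH}, which is a superkey of neither fragment — lossy.
Dependency preservation: the restricted closure of {EF} across the fragments never reaches {G}, so EF → G cannot be enforced without a join — not preserved.

lossy and not dependency-preserving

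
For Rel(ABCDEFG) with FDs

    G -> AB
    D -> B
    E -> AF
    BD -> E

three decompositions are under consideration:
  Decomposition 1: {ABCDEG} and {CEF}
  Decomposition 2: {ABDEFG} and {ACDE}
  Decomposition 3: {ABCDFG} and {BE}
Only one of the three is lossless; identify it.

Decomposition 1: common = {CE}, closure = {ACEF} → lossless.
Decomposition 2: common = {ADE}, closure = {ABDEF} → lossy.
Decomposition 3: common = {B}, closure = {B} → lossy.

Decomposition 1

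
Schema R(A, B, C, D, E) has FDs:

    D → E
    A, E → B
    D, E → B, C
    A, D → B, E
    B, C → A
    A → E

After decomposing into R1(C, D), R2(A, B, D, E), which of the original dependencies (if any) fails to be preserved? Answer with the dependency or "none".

Check B, C → A: no single fragment contains all of {A, B, C}, and the restricted closure of {B, C} across the fragments never reaches {A}.
D → E is preserved.
A, E → B is preserved.
D, E → B, C is preserved.
A, D → B, E is preserved.
A → E is preserved.

B, C → A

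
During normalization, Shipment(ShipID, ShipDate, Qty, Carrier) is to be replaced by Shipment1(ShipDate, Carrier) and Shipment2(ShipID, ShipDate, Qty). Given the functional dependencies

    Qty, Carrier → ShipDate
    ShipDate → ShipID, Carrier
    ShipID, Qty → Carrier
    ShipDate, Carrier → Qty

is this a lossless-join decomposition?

Yes

Common attributes: Shipment1 ∩ Shipment2 = {ShipDate}.
Closure of {ShipDate}: ShipDate → ShipID, Carrier applies, adding ShipID, Carrier; ShipDate, Carrier → Qty applies, adding Qty. So (ShipDate)⁺ = {ShipID, ShipDate, Qty, Carrier}.
This closure contains every attribute of Shipment1, so Shipment1 ∩ Shipment2 → Shipment1. The join is lossless.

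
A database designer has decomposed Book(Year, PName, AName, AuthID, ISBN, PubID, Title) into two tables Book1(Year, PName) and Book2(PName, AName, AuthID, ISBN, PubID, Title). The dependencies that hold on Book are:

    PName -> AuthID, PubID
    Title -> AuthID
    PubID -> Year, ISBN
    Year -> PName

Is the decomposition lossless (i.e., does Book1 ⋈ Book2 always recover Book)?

Common attributes: Book1 ∩ Book2 = {PName}.
Closure of {PName}: PName → AuthID, PubID applies, adding AuthID, PubID; PubID → Year, ISBN applies, adding Year, ISBN. So (PName)⁺ = {Year, PName, AuthID, ISBN, PubID}.
This closure contains every attribute of Book1, so Book1 ∩ Book2 → Book1. The join is lossless.

Yes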